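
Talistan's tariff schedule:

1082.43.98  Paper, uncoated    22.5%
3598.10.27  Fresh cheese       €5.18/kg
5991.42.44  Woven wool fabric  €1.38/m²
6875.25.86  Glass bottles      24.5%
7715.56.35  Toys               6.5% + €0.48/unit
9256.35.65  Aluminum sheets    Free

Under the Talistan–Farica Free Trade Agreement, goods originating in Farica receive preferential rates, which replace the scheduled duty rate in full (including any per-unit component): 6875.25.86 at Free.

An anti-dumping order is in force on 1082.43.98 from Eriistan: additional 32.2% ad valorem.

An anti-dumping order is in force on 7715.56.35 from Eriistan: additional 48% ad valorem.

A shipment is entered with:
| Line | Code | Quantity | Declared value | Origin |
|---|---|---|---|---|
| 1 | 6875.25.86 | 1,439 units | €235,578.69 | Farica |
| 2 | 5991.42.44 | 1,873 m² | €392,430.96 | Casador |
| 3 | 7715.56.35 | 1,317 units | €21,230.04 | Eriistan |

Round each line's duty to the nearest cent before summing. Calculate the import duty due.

€14,787.27

Line 1 (6875.25.86, Farica, 1,439 units, €235,578.69):
Base rate for 6875.25.86 is 24.5%.
Origin Farica qualifies under the Talistan–Farica agreement and 6875.25.86 is covered: preferential rate Free applies instead.
Duty = €235,578.69 × 0% = €0.00.
Line 2 (5991.42.44, Casador, 1,873 m², €392,430.96):
Base rate for 5991.42.44 is €1.38/m².
Duty = 1,873 × €1.38 = €2,584.74.
Line 3 (7715.56.35, Eriistan, 1,317 units, €21,230.04):
Base rate for 7715.56.35 is 6.5% + €0.48/unit.
Additional duty on 7715.56.35 from Eriistan: +48%. Applied ad valorem rate: 6.5% + 48% = 54.5%.
Duty = €21,230.04 × 54.5% + 1,317 × €0.48 = €12,202.53.
Total = €0.00 + €2,584.74 + €12,202.53 = €14,787.27.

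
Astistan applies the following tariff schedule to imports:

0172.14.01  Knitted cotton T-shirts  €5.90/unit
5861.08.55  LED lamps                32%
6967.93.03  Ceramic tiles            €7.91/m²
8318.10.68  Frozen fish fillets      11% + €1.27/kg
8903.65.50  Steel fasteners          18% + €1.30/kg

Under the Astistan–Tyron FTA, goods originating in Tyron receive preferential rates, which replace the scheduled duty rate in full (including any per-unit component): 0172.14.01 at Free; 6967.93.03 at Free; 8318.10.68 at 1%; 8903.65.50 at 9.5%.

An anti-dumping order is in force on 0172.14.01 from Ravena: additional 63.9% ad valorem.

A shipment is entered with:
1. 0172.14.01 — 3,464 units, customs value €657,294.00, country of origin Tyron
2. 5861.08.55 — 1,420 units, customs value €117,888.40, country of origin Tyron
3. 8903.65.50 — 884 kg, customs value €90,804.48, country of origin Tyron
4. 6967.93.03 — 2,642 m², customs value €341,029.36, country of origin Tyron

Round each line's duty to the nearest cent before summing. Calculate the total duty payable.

Line 1 (0172.14.01, Tyron, 3,464 units, €657,294.00):
Base rate for 0172.14.01 is €5.90/unit.
Origin Tyron qualifies under the Astistan–Tyron agreement and 0172.14.01 is covered: preferential rate Free applies instead.
The additional-duty order on 0172.14.01 targets Ravena, not Tyron; it does not apply.
Duty = €657,294.00 × 0% = €0.00.
Line 2 (5861.08.55, Tyron, 1,420 units, €117,888.40):
Base rate for 5861.08.55 is 32%.
Origin Tyron is the FTA partner but 5861.08.55 is not on the preference list; base rate stands.
Duty = €117,888.40 × 32% = €37,724.29.
Line 3 (8903.65.50, Tyron, 884 kg, €90,804.48):
Base rate for 8903.65.50 is 18% + €1.30/kg.
Origin Tyron qualifies under the Astistan–Tyron agreement and 8903.65.50 is covered: preferential rate 9.5% applies instead.
Duty = €90,804.48 × 9.5% = €8,626.43.
Line 4 (6967.93.03, Tyron, 2,642 m², €341,029.36):
Base rate for 6967.93.03 is €7.91/m².
Origin Tyron qualifies under the Astistan–Tyron agreement and 6967.93.03 is covered: preferential rate Free applies instead.
Duty = €341,029.36 × 0% = €0.00.
Total = €0.00 + €37,724.29 + €8,626.43 + €0.00 = €46,350.72.

€46,350.72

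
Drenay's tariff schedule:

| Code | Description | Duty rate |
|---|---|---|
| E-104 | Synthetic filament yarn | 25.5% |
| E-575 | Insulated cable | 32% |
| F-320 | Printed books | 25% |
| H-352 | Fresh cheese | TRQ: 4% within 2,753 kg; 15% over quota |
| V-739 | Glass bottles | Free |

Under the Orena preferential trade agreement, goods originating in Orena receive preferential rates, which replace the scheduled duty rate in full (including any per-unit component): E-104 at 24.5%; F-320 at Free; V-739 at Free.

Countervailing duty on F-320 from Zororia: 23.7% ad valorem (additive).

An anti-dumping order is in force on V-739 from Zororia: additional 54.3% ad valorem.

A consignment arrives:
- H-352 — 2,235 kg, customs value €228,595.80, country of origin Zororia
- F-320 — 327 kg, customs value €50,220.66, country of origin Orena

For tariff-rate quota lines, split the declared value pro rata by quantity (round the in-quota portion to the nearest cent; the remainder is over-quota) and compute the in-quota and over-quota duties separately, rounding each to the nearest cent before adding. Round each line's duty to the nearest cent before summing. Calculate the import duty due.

€9,143.83

Line 1 (H-352, Zororia, 2,235 kg, €228,595.80):
Code H-352 is under a tariff-rate quota (threshold 2,753 kg). Quantity 2,235 kg is within the quota, so the in-quota rate 4% applies to the full value.
Duty = €228,595.80 × 4% = €9,143.83.
Line 2 (F-320, Orena, 327 kg, €50,220.66):
Base rate for F-320 is 25%.
Origin Orena qualifies under the Drenay–Orena agreement and F-320 is covered: preferential rate Free applies instead.
The additional-duty order on F-320 targets Zororia, not Orena; it does not apply.
Duty = €50,220.66 × 0% = €0.00.
Total = €9,143.83 + €0.00 = €9,143.83.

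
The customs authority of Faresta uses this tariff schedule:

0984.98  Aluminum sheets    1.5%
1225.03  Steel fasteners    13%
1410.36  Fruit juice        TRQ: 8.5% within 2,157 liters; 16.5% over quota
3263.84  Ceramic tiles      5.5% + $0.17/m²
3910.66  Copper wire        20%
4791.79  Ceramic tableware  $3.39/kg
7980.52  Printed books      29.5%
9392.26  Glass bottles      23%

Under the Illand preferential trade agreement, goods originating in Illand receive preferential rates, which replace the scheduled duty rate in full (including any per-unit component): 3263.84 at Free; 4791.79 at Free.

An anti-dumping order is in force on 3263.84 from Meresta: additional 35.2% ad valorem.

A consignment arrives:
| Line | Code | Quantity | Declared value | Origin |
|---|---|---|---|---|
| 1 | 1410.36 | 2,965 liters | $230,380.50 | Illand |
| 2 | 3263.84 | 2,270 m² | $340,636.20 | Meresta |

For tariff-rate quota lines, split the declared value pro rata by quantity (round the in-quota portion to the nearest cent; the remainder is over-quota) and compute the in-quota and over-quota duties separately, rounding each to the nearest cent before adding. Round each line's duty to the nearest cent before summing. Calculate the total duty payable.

$163,629.70

Line 1 (1410.36, Illand, 2,965 liters, $230,380.50):
Code 1410.36 is under a tariff-rate quota (threshold 2,157 liters). In-quota: 2,157 liters at 8.5%; over-quota: 808 liters at 16.5%.
Pro-rata value split: in-quota = $230,380.50 × 2,157/2,965 = $167,598.90; over-quota = $230,380.50 − $167,598.90 = $62,781.60.
In-quota duty = $167,598.90 × 8.5% = $14,245.91. Over-quota duty = $62,781.60 × 16.5% = $10,358.96.
Line duty = $14,245.91 + $10,358.96 = $24,604.87.
Line 2 (3263.84, Meresta, 2,270 m², $340,636.20):
Base rate for 3263.84 is 5.5% + $0.17/m².
3263.84 has an FTA preferential rate, but origin Meresta is not Illand; base rate stands.
Additional duty on 3263.84 from Meresta: +35.2%. Applied ad valorem rate: 5.5% + 35.2% = 40.7%.
Duty = $340,636.20 × 40.7% + 2,270 × $0.17 = $139,024.83.
Total = $24,604.87 + $139,024.83 = $163,629.70.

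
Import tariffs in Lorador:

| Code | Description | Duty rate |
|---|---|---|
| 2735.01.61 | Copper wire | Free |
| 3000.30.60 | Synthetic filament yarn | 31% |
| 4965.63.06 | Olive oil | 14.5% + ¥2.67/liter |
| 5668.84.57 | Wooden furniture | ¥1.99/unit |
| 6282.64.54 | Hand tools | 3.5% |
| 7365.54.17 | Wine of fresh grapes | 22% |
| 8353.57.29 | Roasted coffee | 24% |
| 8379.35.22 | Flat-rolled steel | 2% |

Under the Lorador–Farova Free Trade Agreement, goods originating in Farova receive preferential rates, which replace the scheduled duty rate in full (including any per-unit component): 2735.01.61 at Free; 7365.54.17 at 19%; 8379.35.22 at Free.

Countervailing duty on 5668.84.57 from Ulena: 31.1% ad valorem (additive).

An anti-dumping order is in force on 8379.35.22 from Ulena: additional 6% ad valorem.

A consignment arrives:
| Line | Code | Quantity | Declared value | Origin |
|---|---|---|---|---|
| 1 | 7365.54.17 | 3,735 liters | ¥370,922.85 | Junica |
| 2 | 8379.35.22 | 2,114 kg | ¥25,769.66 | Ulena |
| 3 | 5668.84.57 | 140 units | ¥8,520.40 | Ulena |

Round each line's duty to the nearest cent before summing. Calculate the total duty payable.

¥86,593.04

Line 1 (7365.54.17, Junica, 3,735 liters, ¥370,922.85):
Base rate for 7365.54.17 is 22%.
7365.54.17 has an FTA preferential rate, but origin Junica is not Farova; base rate stands.
Duty = ¥370,922.85 × 22% = ¥81,603.03.
Line 2 (8379.35.22, Ulena, 2,114 kg, ¥25,769.66):
Base rate for 8379.35.22 is 2%.
8379.35.22 has an FTA preferential rate, but origin Ulena is not Farova; base rate stands.
Additional duty on 8379.35.22 from Ulena: +6%. Applied ad valorem rate: 2% + 6% = 8%.
Duty = ¥25,769.66 × 8% = ¥2,061.57.
Line 3 (5668.84.57, Ulena, 140 units, ¥8,520.40):
Base rate for 5668.84.57 is ¥1.99/unit.
Additional duty on 5668.84.57 from Ulena: +31.1% ad valorem. Applied ad valorem rate = 31.1%.
Duty = ¥8,520.40 × 31.1% + 140 × ¥1.99 = ¥2,928.44.
Total = ¥81,603.03 + ¥2,061.57 + ¥2,928.44 = ¥86,593.04.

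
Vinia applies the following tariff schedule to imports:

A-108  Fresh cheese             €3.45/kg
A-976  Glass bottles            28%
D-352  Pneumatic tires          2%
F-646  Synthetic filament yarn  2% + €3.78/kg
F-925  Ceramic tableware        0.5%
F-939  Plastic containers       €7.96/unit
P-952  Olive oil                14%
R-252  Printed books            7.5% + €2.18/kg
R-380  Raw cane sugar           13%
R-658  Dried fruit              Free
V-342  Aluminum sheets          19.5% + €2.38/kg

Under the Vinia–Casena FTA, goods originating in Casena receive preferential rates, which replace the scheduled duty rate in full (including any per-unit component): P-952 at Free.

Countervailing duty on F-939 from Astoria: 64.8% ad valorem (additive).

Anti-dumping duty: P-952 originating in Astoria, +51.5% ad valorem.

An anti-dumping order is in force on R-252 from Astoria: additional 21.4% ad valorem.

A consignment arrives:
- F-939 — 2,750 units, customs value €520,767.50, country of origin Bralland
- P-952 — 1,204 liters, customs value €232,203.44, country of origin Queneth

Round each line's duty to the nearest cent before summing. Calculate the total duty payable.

€54,398.48

Line 1 (F-939, Bralland, 2,750 units, €520,767.50):
Base rate for F-939 is €7.96/unit.
The additional-duty order on F-939 targets Astoria, not Bralland; it does not apply.
Duty = 2,750 × €7.96 = €21,890.00.
Line 2 (P-952, Queneth, 1,204 liters, €232,203.44):
Base rate for P-952 is 14%.
P-952 has an FTA preferential rate, but origin Queneth is not Casena; base rate stands.
The additional-duty order on P-952 targets Astoria, not Queneth; it does not apply.
Duty = €232,203.44 × 14% = €32,508.48.
Total = €21,890.00 + €32,508.48 = €54,398.48.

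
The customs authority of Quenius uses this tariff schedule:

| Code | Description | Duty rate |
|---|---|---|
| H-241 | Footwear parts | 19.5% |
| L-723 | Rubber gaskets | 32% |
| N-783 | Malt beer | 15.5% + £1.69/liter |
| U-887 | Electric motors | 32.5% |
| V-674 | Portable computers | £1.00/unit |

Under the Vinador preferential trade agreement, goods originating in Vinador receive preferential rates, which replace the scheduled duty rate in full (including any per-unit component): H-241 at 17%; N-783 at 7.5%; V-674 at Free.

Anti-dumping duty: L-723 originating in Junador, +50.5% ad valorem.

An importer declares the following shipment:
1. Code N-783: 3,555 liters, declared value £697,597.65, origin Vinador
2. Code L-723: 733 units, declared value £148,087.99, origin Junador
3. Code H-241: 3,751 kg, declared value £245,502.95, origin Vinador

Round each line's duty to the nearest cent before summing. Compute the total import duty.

Line 1 (N-783, Vinador, 3,555 liters, £697,597.65):
Base rate for N-783 is 15.5% + £1.69/liter.
Origin Vinador qualifies under the Quenius–Vinador agreement and N-783 is covered: preferential rate 7.5% applies instead.
Duty = £697,597.65 × 7.5% = £52,319.82.
Line 2 (L-723, Junador, 733 units, £148,087.99):
Base rate for L-723 is 32%.
Additional duty on L-723 from Junador: +50.5%. Applied ad valorem rate: 32% + 50.5% = 82.5%.
Duty = £148,087.99 × 82.5% = £122,172.59.
Line 3 (H-241, Vinador, 3,751 kg, £245,502.95):
Base rate for H-241 is 19.5%.
Origin Vinador qualifies under the Quenius–Vinador agreement and H-241 is covered: preferential rate 17% applies instead.
Duty = £245,502.95 × 17% = £41,735.50.
Total = £52,319.82 + £122,172.59 + £41,735.50 = £216,227.91.

£216,227.91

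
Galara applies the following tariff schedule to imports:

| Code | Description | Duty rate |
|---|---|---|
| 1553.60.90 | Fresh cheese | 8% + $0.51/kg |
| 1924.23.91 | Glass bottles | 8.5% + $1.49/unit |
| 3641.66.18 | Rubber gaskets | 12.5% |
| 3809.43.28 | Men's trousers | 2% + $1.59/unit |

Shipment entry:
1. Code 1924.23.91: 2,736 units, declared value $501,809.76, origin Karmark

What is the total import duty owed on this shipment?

$46,730.47

Line 1 (1924.23.91, Karmark, 2,736 units, $501,809.76):
Base rate for 1924.23.91 is 8.5% + $1.49/unit.
Duty = $501,809.76 × 8.5% + 2,736 × $1.49 = $46,730.47.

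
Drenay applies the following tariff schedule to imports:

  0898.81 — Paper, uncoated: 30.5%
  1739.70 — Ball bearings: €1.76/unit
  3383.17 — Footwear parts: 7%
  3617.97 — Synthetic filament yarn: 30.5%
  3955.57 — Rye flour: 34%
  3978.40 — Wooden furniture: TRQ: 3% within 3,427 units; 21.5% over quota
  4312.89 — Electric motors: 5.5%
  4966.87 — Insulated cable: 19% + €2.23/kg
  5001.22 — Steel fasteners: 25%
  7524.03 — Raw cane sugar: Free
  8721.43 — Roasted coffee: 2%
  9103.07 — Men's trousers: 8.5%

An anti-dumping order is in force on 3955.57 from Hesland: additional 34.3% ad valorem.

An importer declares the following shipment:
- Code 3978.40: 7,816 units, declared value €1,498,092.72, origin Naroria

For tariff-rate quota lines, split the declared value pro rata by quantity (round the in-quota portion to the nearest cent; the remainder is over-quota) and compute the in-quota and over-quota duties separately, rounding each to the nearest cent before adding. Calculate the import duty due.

Line 1 (3978.40, Naroria, 7,816 units, €1,498,092.72):
Code 3978.40 is under a tariff-rate quota (threshold 3,427 units). In-quota: 3,427 units at 3%; over-quota: 4,389 units at 21.5%.
Pro-rata value split: in-quota = €1,498,092.72 × 3,427/7,816 = €656,853.09; over-quota = €1,498,092.72 − €656,853.09 = €841,239.63.
In-quota duty = €656,853.09 × 3% = €19,705.59. Over-quota duty = €841,239.63 × 21.5% = €180,866.52.
Line duty = €19,705.59 + €180,866.52 = €200,572.11.

€200,572.11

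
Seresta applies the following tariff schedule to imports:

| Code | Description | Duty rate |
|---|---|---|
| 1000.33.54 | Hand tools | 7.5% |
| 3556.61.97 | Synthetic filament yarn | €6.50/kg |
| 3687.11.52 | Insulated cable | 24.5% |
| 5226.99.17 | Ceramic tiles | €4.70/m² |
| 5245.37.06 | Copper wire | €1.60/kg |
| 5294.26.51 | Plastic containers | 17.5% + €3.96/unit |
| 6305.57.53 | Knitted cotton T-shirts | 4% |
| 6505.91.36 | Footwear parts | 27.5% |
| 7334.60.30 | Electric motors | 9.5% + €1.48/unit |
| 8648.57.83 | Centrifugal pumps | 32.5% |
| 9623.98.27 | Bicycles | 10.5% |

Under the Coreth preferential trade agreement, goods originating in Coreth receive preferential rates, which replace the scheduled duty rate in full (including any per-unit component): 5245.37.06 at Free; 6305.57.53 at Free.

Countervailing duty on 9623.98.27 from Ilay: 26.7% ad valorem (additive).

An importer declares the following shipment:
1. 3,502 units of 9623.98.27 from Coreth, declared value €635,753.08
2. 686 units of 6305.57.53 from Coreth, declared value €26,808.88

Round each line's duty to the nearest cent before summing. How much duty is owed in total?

Line 1 (9623.98.27, Coreth, 3,502 units, €635,753.08):
Base rate for 9623.98.27 is 10.5%.
Origin Coreth is the FTA partner but 9623.98.27 is not on the preference list; base rate stands.
The additional-duty order on 9623.98.27 targets Ilay, not Coreth; it does not apply.
Duty = €635,753.08 × 10.5% = €66,754.07.
Line 2 (6305.57.53, Coreth, 686 units, €26,808.88):
Base rate for 6305.57.53 is 4%.
Origin Coreth qualifies under the Seresta–Coreth agreement and 6305.57.53 is covered: preferential rate Free applies instead.
Duty = €26,808.88 × 0% = €0.00.
Total = €66,754.07 + €0.00 = €66,754.07.

€66,754.07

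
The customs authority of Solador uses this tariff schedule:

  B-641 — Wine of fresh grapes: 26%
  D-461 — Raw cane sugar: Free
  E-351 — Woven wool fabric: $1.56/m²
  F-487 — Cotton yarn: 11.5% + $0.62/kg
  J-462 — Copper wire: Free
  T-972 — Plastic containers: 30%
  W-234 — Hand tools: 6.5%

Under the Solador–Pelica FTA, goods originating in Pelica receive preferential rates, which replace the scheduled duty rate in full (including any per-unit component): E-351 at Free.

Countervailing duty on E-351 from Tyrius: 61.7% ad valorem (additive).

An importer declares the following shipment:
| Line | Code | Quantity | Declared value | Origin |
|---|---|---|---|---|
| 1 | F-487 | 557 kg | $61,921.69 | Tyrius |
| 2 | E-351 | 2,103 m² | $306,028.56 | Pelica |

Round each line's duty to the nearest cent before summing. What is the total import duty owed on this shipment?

$7,466.33

Line 1 (F-487, Tyrius, 557 kg, $61,921.69):
Base rate for F-487 is 11.5% + $0.62/kg.
Duty = $61,921.69 × 11.5% + 557 × $0.62 = $7,466.33.
Line 2 (E-351, Pelica, 2,103 m², $306,028.56):
Base rate for E-351 is $1.56/m².
Origin Pelica qualifies under the Solador–Pelica agreement and E-351 is covered: preferential rate Free applies instead.
The additional-duty order on E-351 targets Tyrius, not Pelica; it does not apply.
Duty = $306,028.56 × 0% = $0.00.
Total = $7,466.33 + $0.00 = $7,466.33.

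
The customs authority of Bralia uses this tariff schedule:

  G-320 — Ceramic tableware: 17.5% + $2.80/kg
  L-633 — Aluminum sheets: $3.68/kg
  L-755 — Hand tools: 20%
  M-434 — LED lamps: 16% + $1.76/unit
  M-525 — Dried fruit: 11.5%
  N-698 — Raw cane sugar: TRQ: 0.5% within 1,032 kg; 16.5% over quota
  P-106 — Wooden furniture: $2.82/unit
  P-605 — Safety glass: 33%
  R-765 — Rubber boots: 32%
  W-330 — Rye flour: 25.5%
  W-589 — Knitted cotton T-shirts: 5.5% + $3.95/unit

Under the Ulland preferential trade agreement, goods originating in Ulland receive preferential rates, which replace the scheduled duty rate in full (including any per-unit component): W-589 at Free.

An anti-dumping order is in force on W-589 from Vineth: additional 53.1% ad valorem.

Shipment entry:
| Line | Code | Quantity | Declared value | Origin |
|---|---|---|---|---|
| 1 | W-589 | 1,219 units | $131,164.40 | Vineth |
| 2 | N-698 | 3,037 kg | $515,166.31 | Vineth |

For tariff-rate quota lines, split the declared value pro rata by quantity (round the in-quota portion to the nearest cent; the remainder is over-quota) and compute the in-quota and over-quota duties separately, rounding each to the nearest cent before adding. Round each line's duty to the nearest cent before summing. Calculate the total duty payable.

$138,670.52

Line 1 (W-589, Vineth, 1,219 units, $131,164.40):
Base rate for W-589 is 5.5% + $3.95/unit.
W-589 has an FTA preferential rate, but origin Vineth is not Ulland; base rate stands.
Additional duty on W-589 from Vineth: +53.1%. Applied ad valorem rate: 5.5% + 53.1% = 58.6%.
Duty = $131,164.40 × 58.6% + 1,219 × $3.95 = $81,677.39.
Line 2 (N-698, Vineth, 3,037 kg, $515,166.31):
Code N-698 is under a tariff-rate quota (threshold 1,032 kg). In-quota: 1,032 kg at 0.5%; over-quota: 2,005 kg at 16.5%.
Pro-rata value split: in-quota = $515,166.31 × 1,032/3,037 = $175,058.16; over-quota = $515,166.31 − $175,058.16 = $340,108.15.
In-quota duty = $175,058.16 × 0.5% = $875.29. Over-quota duty = $340,108.15 × 16.5% = $56,117.84.
Line duty = $875.29 + $56,117.84 = $56,993.13.
Total = $81,677.39 + $56,993.13 = $138,670.52.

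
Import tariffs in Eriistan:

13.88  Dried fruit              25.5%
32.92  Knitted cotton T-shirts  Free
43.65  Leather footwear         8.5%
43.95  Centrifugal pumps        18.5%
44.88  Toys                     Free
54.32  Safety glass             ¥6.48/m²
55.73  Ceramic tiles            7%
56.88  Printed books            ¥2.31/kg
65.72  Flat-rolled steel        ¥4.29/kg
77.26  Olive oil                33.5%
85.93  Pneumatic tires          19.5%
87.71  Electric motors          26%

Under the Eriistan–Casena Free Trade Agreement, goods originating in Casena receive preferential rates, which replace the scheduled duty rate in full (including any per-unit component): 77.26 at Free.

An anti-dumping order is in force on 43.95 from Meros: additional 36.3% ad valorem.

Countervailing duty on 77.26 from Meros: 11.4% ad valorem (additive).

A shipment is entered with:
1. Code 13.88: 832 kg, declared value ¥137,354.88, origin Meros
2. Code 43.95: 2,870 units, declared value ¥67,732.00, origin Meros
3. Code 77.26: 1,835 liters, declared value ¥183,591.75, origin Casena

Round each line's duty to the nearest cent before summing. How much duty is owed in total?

Line 1 (13.88, Meros, 832 kg, ¥137,354.88):
Base rate for 13.88 is 25.5%.
Duty = ¥137,354.88 × 25.5% = ¥35,025.49.
Line 2 (43.95, Meros, 2,870 units, ¥67,732.00):
Base rate for 43.95 is 18.5%.
Additional duty on 43.95 from Meros: +36.3%. Applied ad valorem rate: 18.5% + 36.3% = 54.8%.
Duty = ¥67,732.00 × 54.8% = ¥37,117.14.
Line 3 (77.26, Casena, 1,835 liters, ¥183,591.75):
Base rate for 77.26 is 33.5%.
Origin Casena qualifies under the Eriistan–Casena agreement and 77.26 is covered: preferential rate Free applies instead.
The additional-duty order on 77.26 targets Meros, not Casena; it does not apply.
Duty = ¥183,591.75 × 0% = ¥0.00.
Total = ¥35,025.49 + ¥37,117.14 + ¥0.00 = ¥72,142.63.

¥72,142.63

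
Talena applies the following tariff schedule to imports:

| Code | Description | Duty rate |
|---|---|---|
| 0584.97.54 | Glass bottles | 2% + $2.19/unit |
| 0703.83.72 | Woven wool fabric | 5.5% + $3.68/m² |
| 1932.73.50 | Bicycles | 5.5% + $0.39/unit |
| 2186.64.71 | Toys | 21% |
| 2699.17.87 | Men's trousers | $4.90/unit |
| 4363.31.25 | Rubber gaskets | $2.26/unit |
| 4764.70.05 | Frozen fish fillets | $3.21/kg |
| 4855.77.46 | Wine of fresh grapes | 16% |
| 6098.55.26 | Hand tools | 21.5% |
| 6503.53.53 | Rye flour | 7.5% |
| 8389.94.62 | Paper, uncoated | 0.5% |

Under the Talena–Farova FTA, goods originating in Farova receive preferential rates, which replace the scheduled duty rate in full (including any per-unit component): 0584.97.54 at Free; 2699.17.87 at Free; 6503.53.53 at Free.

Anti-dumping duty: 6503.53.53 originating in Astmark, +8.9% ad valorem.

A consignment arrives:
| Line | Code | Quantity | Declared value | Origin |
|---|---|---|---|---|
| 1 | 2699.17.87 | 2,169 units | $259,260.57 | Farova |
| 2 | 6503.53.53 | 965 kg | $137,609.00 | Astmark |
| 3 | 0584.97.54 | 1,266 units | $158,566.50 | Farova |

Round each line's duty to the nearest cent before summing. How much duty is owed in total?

$22,567.88

Line 1 (2699.17.87, Farova, 2,169 units, $259,260.57):
Base rate for 2699.17.87 is $4.90/unit.
Origin Farova qualifies under the Talena–Farova agreement and 2699.17.87 is covered: preferential rate Free applies instead.
Duty = $259,260.57 × 0% = $0.00.
Line 2 (6503.53.53, Astmark, 965 kg, $137,609.00):
Base rate for 6503.53.53 is 7.5%.
6503.53.53 has an FTA preferential rate, but origin Astmark is not Farova; base rate stands.
Additional duty on 6503.53.53 from Astmark: +8.9%. Applied ad valorem rate: 7.5% + 8.9% = 16.4%.
Duty = $137,609.00 × 16.4% = $22,567.88.
Line 3 (0584.97.54, Farova, 1,266 units, $158,566.50):
Base rate for 0584.97.54 is 2% + $2.19/unit.
Origin Farova qualifies under the Talena–Farova agreement and 0584.97.54 is covered: preferential rate Free applies instead.
Duty = $158,566.50 × 0% = $0.00.
Total = $0.00 + $22,567.88 + $0.00 = $22,567.88.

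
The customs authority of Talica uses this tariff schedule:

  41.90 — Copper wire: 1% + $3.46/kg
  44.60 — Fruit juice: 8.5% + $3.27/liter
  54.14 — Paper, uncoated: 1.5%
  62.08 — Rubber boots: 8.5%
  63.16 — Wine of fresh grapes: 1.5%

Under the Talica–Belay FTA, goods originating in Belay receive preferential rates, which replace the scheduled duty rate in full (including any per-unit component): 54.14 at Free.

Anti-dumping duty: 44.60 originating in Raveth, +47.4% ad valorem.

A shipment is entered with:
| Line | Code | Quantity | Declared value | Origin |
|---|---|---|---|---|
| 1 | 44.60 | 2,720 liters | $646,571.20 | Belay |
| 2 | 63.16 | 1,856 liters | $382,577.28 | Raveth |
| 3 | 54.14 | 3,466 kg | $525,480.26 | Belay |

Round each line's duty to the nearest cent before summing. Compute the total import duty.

Line 1 (44.60, Belay, 2,720 liters, $646,571.20):
Base rate for 44.60 is 8.5% + $3.27/liter.
Origin Belay is the FTA partner but 44.60 is not on the preference list; base rate stands.
The additional-duty order on 44.60 targets Raveth, not Belay; it does not apply.
Duty = $646,571.20 × 8.5% + 2,720 × $3.27 = $63,852.95.
Line 2 (63.16, Raveth, 1,856 liters, $382,577.28):
Base rate for 63.16 is 1.5%.
Duty = $382,577.28 × 1.5% = $5,738.66.
Line 3 (54.14, Belay, 3,466 kg, $525,480.26):
Base rate for 54.14 is 1.5%.
Origin Belay qualifies under the Talica–Belay agreement and 54.14 is covered: preferential rate Free applies instead.
Duty = $525,480.26 × 0% = $0.00.
Total = $63,852.95 + $5,738.66 + $0.00 = $69,591.61.

$69,591.61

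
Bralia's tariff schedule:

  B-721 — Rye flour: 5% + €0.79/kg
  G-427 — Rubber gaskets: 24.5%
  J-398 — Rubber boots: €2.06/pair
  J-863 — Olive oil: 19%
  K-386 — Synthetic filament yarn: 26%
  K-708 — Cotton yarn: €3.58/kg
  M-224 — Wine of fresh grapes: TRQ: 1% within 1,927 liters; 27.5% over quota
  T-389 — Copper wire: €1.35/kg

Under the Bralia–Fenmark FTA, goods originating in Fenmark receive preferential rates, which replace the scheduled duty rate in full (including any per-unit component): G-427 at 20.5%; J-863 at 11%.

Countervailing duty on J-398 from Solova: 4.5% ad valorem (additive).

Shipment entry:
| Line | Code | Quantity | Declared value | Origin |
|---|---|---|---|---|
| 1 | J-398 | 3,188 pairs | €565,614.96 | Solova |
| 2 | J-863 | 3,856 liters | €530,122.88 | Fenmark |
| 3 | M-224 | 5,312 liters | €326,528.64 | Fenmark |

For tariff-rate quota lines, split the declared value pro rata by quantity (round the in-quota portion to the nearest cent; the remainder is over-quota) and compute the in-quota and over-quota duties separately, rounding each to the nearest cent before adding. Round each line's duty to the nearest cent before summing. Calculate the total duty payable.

Line 1 (J-398, Solova, 3,188 pairs, €565,614.96):
Base rate for J-398 is €2.06/pair.
Additional duty on J-398 from Solova: +4.5% ad valorem. Applied ad valorem rate = 4.5%.
Duty = €565,614.96 × 4.5% + 3,188 × €2.06 = €32,019.95.
Line 2 (J-863, Fenmark, 3,856 liters, €530,122.88):
Base rate for J-863 is 19%.
Origin Fenmark qualifies under the Bralia–Fenmark agreement and J-863 is covered: preferential rate 11% applies instead.
Duty = €530,122.88 × 11% = €58,313.52.
Line 3 (M-224, Fenmark, 5,312 liters, €326,528.64):
Code M-224 is under a tariff-rate quota (threshold 1,927 liters). In-quota: 1,927 liters at 1%; over-quota: 3,385 liters at 27.5%.
Pro-rata value split: in-quota = €326,528.64 × 1,927/5,312 = €118,452.69; over-quota = €326,528.64 − €118,452.69 = €208,075.95.
In-quota duty = €118,452.69 × 1% = €1,184.53. Over-quota duty = €208,075.95 × 27.5% = €57,220.89.
Line duty = €1,184.53 + €57,220.89 = €58,405.42.
Total = €32,019.95 + €58,313.52 + €58,405.42 = €148,738.89.

€148,738.89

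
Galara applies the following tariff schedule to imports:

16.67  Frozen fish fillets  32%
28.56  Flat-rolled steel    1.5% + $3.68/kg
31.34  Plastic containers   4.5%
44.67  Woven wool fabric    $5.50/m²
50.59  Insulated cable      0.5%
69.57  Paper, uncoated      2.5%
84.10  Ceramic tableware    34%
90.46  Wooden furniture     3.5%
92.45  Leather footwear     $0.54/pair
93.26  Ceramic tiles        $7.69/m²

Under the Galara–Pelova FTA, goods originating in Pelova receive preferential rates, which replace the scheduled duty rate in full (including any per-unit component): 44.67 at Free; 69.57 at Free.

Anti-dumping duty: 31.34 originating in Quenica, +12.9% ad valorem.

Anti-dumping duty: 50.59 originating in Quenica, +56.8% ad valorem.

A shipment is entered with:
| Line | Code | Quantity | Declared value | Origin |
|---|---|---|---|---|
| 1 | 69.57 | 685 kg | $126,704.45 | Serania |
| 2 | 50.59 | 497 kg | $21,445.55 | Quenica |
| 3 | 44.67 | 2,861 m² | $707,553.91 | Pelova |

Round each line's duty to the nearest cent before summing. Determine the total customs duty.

$15,455.91

Line 1 (69.57, Serania, 685 kg, $126,704.45):
Base rate for 69.57 is 2.5%.
69.57 has an FTA preferential rate, but origin Serania is not Pelova; base rate stands.
Duty = $126,704.45 × 2.5% = $3,167.61.
Line 2 (50.59, Quenica, 497 kg, $21,445.55):
Base rate for 50.59 is 0.5%.
Additional duty on 50.59 from Quenica: +56.8%. Applied ad valorem rate: 0.5% + 56.8% = 57.3%.
Duty = $21,445.55 × 57.3% = $12,288.30.
Line 3 (44.67, Pelova, 2,861 m², $707,553.91):
Base rate for 44.67 is $5.50/m².
Origin Pelova qualifies under the Galara–Pelova agreement and 44.67 is covered: preferential rate Free applies instead.
Duty = $707,553.91 × 0% = $0.00.
Total = $3,167.61 + $12,288.30 + $0.00 = $15,455.91.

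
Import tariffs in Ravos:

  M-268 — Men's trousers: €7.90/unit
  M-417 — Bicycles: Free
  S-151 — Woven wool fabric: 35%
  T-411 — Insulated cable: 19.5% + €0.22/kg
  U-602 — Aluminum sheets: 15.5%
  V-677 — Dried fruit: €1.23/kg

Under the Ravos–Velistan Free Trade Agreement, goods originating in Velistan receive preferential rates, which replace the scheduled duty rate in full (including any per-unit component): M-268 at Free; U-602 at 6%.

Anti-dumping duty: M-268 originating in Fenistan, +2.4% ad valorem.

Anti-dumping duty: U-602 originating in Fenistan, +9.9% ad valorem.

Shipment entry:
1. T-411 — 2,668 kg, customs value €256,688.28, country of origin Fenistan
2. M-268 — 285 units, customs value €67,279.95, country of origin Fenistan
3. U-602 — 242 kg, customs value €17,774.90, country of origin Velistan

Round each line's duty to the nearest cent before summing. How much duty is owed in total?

€55,573.88

Line 1 (T-411, Fenistan, 2,668 kg, €256,688.28):
Base rate for T-411 is 19.5% + €0.22/kg.
Duty = €256,688.28 × 19.5% + 2,668 × €0.22 = €50,641.17.
Line 2 (M-268, Fenistan, 285 units, €67,279.95):
Base rate for M-268 is €7.90/unit.
M-268 has an FTA preferential rate, but origin Fenistan is not Velistan; base rate stands.
Additional duty on M-268 from Fenistan: +2.4% ad valorem. Applied ad valorem rate = 2.4%.
Duty = €67,279.95 × 2.4% + 285 × €7.90 = €3,866.22.
Line 3 (U-602, Velistan, 242 kg, €17,774.90):
Base rate for U-602 is 15.5%.
Origin Velistan qualifies under the Ravos–Velistan agreement and U-602 is covered: preferential rate 6% applies instead.
The additional-duty order on U-602 targets Fenistan, not Velistan; it does not apply.
Duty = €17,774.90 × 6% = €1,066.49.
Total = €50,641.17 + €3,866.22 + €1,066.49 = €55,573.88.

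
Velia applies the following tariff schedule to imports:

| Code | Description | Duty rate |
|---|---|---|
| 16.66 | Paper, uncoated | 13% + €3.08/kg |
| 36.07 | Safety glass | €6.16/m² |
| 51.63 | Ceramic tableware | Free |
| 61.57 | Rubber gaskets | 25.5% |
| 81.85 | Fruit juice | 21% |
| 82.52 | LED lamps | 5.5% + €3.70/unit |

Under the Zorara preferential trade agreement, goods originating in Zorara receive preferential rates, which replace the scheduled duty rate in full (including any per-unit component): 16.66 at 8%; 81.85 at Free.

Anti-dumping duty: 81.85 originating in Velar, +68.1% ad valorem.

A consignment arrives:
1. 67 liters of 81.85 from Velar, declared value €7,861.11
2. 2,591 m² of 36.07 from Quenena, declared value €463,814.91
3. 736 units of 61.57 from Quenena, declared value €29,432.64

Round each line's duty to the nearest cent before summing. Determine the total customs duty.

Line 1 (81.85, Velar, 67 liters, €7,861.11):
Base rate for 81.85 is 21%.
81.85 has an FTA preferential rate, but origin Velar is not Zorara; base rate stands.
Additional duty on 81.85 from Velar: +68.1%. Applied ad valorem rate: 21% + 68.1% = 89.1%.
Duty = €7,861.11 × 89.1% = €7,004.25.
Line 2 (36.07, Quenena, 2,591 m², €463,814.91):
Base rate for 36.07 is €6.16/m².
Duty = 2,591 × €6.16 = €15,960.56.
Line 3 (61.57, Quenena, 736 units, €29,432.64):
Base rate for 61.57 is 25.5%.
Duty = €29,432.64 × 25.5% = €7,505.32.
Total = €7,004.25 + €15,960.56 + €7,505.32 = €30,470.13.

€30,470.13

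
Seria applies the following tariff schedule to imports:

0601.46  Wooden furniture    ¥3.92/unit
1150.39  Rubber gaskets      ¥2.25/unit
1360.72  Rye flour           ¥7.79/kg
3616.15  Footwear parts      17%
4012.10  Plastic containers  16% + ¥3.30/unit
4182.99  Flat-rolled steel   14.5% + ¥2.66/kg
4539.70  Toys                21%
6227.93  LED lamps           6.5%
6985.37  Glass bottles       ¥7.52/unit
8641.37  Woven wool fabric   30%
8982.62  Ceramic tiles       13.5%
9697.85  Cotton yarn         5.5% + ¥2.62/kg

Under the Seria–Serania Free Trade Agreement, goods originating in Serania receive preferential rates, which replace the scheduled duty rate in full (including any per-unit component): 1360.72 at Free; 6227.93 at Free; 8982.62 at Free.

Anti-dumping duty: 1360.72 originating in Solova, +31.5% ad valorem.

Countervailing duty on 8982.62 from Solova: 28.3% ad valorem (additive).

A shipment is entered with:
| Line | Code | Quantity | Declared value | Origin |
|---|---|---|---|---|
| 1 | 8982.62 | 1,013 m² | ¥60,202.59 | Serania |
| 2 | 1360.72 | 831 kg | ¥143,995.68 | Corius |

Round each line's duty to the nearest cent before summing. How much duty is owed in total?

¥6,473.49

Line 1 (8982.62, Serania, 1,013 m², ¥60,202.59):
Base rate for 8982.62 is 13.5%.
Origin Serania qualifies under the Seria–Serania agreement and 8982.62 is covered: preferential rate Free applies instead.
The additional-duty order on 8982.62 targets Solova, not Serania; it does not apply.
Duty = ¥60,202.59 × 0% = ¥0.00.
Line 2 (1360.72, Corius, 831 kg, ¥143,995.68):
Base rate for 1360.72 is ¥7.79/kg.
1360.72 has an FTA preferential rate, but origin Corius is not Serania; base rate stands.
The additional-duty order on 1360.72 targets Solova, not Corius; it does not apply.
Duty = 831 × ¥7.79 = ¥6,473.49.
Total = ¥0.00 + ¥6,473.49 = ¥6,473.49.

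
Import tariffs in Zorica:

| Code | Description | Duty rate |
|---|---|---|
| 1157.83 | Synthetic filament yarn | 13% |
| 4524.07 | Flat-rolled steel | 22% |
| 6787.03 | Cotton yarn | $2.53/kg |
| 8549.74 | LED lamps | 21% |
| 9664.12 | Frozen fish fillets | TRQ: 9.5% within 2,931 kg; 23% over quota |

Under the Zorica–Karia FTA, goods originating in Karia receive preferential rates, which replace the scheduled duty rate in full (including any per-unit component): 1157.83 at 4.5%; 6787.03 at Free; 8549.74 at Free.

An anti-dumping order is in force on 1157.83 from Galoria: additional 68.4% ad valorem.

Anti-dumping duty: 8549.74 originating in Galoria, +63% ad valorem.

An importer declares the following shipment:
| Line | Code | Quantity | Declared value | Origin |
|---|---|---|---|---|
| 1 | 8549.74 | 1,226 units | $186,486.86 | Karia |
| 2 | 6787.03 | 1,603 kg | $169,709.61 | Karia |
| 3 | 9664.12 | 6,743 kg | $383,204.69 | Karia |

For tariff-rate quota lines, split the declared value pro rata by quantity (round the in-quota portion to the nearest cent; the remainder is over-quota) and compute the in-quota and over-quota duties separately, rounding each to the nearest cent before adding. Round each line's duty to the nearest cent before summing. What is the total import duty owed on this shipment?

Line 1 (8549.74, Karia, 1,226 units, $186,486.86):
Base rate for 8549.74 is 21%.
Origin Karia qualifies under the Zorica–Karia agreement and 8549.74 is covered: preferential rate Free applies instead.
The additional-duty order on 8549.74 targets Galoria, not Karia; it does not apply.
Duty = $186,486.86 × 0% = $0.00.
Line 2 (6787.03, Karia, 1,603 kg, $169,709.61):
Base rate for 6787.03 is $2.53/kg.
Origin Karia qualifies under the Zorica–Karia agreement and 6787.03 is covered: preferential rate Free applies instead.
Duty = $169,709.61 × 0% = $0.00.
Line 3 (9664.12, Karia, 6,743 kg, $383,204.69):
Code 9664.12 is under a tariff-rate quota (threshold 2,931 kg). In-quota: 2,931 kg at 9.5%; over-quota: 3,812 kg at 23%.
Pro-rata value split: in-quota = $383,204.69 × 2,931/6,743 = $166,568.73; over-quota = $383,204.69 − $166,568.73 = $216,635.96.
In-quota duty = $166,568.73 × 9.5% = $15,824.03. Over-quota duty = $216,635.96 × 23% = $49,826.27.
Line duty = $15,824.03 + $49,826.27 = $65,650.30.
Total = $0.00 + $0.00 + $65,650.30 = $65,650.30.

$65,650.30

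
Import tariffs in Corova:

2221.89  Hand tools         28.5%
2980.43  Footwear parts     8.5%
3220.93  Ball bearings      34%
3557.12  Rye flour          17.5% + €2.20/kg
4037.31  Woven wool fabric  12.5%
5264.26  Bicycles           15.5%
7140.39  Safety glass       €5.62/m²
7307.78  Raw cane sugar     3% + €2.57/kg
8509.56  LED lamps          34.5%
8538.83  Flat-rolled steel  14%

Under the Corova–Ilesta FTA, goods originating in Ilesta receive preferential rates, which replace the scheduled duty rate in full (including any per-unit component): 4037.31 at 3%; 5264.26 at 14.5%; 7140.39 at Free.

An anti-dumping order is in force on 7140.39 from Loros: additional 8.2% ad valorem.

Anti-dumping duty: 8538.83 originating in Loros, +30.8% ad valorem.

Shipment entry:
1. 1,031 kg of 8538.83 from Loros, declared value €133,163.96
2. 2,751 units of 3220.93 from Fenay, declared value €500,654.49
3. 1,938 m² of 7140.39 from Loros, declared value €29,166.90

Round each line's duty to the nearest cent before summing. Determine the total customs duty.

€243,163.23

Line 1 (8538.83, Loros, 1,031 kg, €133,163.96):
Base rate for 8538.83 is 14%.
Additional duty on 8538.83 from Loros: +30.8%. Applied ad valorem rate: 14% + 30.8% = 44.8%.
Duty = €133,163.96 × 44.8% = €59,657.45.
Line 2 (3220.93, Fenay, 2,751 units, €500,654.49):
Base rate for 3220.93 is 34%.
Duty = €500,654.49 × 34% = €170,222.53.
Line 3 (7140.39, Loros, 1,938 m², €29,166.90):
Base rate for 7140.39 is €5.62/m².
7140.39 has an FTA preferential rate, but origin Loros is not Ilesta; base rate stands.
Additional duty on 7140.39 from Loros: +8.2% ad valorem. Applied ad valorem rate = 8.2%.
Duty = €29,166.90 × 8.2% + 1,938 × €5.62 = €13,283.25.
Total = €59,657.45 + €170,222.53 + €13,283.25 = €243,163.23.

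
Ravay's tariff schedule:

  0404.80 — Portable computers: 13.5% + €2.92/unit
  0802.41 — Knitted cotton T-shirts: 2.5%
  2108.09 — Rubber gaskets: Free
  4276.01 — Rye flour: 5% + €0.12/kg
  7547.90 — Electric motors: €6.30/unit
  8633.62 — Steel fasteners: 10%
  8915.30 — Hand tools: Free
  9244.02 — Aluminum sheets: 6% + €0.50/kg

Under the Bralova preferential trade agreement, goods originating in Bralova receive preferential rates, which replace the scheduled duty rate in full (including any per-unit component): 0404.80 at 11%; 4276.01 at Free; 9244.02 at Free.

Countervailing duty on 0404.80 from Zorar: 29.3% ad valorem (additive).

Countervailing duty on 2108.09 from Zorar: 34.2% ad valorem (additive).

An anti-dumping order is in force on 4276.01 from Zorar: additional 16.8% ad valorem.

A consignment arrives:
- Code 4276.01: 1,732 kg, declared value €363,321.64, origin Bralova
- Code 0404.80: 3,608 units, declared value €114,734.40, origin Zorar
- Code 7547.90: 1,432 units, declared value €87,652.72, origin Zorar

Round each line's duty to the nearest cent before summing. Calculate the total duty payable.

Line 1 (4276.01, Bralova, 1,732 kg, €363,321.64):
Base rate for 4276.01 is 5% + €0.12/kg.
Origin Bralova qualifies under the Ravay–Bralova agreement and 4276.01 is covered: preferential rate Free applies instead.
The additional-duty order on 4276.01 targets Zorar, not Bralova; it does not apply.
Duty = €363,321.64 × 0% = €0.00.
Line 2 (0404.80, Zorar, 3,608 units, €114,734.40):
Base rate for 0404.80 is 13.5% + €2.92/unit.
0404.80 has an FTA preferential rate, but origin Zorar is not Bralova; base rate stands.
Additional duty on 0404.80 from Zorar: +29.3%. Applied ad valorem rate: 13.5% + 29.3% = 42.8%.
Duty = €114,734.40 × 42.8% + 3,608 × €2.92 = €59,641.68.
Line 3 (7547.90, Zorar, 1,432 units, €87,652.72):
Base rate for 7547.90 is €6.30/unit.
Duty = 1,432 × €6.30 = €9,021.60.
Total = €0.00 + €59,641.68 + €9,021.60 = €68,663.28.

€68,663.28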